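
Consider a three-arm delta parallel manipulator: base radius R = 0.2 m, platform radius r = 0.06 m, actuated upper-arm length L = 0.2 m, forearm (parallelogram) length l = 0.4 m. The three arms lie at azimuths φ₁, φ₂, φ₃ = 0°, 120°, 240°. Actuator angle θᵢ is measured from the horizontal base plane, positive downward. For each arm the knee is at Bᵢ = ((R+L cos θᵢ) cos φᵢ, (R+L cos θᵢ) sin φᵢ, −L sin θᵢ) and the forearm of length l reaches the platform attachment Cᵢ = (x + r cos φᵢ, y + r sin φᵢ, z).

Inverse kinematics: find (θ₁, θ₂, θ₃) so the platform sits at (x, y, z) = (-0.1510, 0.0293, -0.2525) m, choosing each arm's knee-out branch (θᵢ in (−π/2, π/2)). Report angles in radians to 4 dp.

rotate P by −φ1: (-0.1510, 0.0293, -0.2525)
  e−x'=0.2910;  (l²−L²−(e−x')²−y'²−z²)/2L = -0.0732
  θ1 = atan2(B,A) + arccos(C/0.3853) = 1.0474
rotate P by −φ2: (0.1009, 0.1161, -0.2525)
  A=0.0391, B=-0.2525, C=(l²−L²−A²−y'²−z²)/(2L)=0.1031
  √(A²+B²)=0.2555;  θ2 = -1.4171+1.1556 ≈ -0.2615
rotate P by −φ3: (0.0501, -0.1454, -0.2525)
  A=0.0899, B=-0.2525, C=(l²−L²−A²−y'²−z²)/(2L)=0.0675
  θ3 = atan2(B,A) + arccos(C/0.2680) = 0.0872

θ₁ = 1.0474, θ₂ = -0.2615, θ₃ = 0.0872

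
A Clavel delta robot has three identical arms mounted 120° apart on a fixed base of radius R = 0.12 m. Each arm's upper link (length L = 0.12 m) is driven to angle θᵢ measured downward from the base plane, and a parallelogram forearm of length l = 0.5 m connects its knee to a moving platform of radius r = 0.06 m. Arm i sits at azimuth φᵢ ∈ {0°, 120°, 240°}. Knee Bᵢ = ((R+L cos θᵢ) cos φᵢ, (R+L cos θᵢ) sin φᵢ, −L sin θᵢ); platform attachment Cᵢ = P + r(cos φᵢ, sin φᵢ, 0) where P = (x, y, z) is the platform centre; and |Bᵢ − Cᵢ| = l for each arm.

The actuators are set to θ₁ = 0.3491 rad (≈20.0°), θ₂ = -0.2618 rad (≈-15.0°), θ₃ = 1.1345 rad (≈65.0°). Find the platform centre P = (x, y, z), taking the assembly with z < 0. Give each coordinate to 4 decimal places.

(0.0342, 0.2680, -0.4398)

O1 = (0.1728·cos0.0°, 0.1728·sin0.0°, -0.0410) = (0.1728, 0.0000, -0.0410)
O2 = (0.1759·cos120.0°, 0.1759·sin120.0°, 0.0311) = (-0.0880, 0.1523, 0.0311)
φ3=240.0°: virtual centre (-0.0554, -0.0959, -0.1088), radius l
subtract pairs → two planes through P
[-0.5214 0.3047 0.1442]·P = 0.0004;  [-0.4562 -0.1918 -0.1354]·P = -0.0074
Cramer: x(z) = 0.0092-0.0569z;  y(z) = 0.0170-0.5708z
sphere 1 gives Az²+Bz+C=0 with A=1.3290, B=0.0814, C=-0.2213;  B²−4AC=1.1829;  roots -0.4398, 0.3786;  negative root z = -0.4398
x = 0.0342, y = 0.2680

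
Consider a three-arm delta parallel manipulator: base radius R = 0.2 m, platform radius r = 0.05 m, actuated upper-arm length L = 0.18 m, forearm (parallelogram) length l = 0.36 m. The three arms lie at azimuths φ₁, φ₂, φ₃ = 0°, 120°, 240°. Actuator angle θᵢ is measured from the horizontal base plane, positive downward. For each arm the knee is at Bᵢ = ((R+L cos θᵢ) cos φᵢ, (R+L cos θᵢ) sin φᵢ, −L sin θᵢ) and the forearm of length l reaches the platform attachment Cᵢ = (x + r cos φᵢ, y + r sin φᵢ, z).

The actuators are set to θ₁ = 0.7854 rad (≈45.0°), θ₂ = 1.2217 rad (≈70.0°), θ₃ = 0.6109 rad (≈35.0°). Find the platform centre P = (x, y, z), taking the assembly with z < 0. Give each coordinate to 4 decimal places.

centre 1 = (0.2773·cos0.0°, 0.2773·sin0.0°, -0.1273) = (0.2773, 0.0000, -0.1273)
arm 2 at φ=120.0°: (R−r)+L cos θ2 = 0.2116;  centre 2 = (-0.1058, 0.1832, -0.1691)
centre 3 = (0.2974·cos240.0°, 0.2974·sin240.0°, -0.1032) = (-0.1487, -0.2576, -0.1032)
subtract pairs → two planes through P
linear system: -0.7661x+0.3664y = -0.0197−-0.0837z; -0.8520x+-0.5152y = 0.0060−0.0481z
Cramer: x(z) = 0.0112-0.0361z;  y(z) = -0.0303+0.1530z
into |P−centre ₁|² = l²: 1.0247z² + 0.2645z + -0.0417 = 0;  Δ = 0.2409;  z = -0.3685 or 0.1104 → z<0 root = -0.3685
x = 0.0245, y = -0.0867

(0.0245, -0.0867, -0.3685)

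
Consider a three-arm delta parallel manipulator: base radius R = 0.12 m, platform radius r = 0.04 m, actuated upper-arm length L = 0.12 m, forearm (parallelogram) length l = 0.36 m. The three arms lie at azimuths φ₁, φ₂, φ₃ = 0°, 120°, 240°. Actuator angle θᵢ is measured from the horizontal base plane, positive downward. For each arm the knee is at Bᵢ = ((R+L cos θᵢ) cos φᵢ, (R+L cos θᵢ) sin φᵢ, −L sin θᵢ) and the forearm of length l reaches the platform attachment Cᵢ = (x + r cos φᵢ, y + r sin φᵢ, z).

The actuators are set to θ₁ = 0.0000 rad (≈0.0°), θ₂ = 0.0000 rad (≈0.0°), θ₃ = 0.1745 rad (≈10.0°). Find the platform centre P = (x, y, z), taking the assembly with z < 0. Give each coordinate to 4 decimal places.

O1 = (0.2000·cos0.0°, 0.2000·sin0.0°, 0.0000) = (0.2000, 0.0000, 0.0000)
φ2=120.0°: virtual centre (-0.1000, 0.1732, 0.0000), radius l
φ3=240.0°: virtual centre (-0.0991, -0.1716, -0.0208), radius l
subtract pairs → two planes through P
plane₁₂: -0.6000x+0.3464y+0.0000z = 0.0000
Cramer: x(z) = 0.0002-0.0349z;  y(z) = 0.0004-0.0605z
sphere 1 gives Az²+Bz+C=0 with A=1.0049, B=0.0139, C=-0.0897;  B²−4AC=0.3607;  roots -0.3058, 0.2919;  negative root z = -0.3058
x = 0.0109, y = 0.0189

(0.0109, 0.0189, -0.3058)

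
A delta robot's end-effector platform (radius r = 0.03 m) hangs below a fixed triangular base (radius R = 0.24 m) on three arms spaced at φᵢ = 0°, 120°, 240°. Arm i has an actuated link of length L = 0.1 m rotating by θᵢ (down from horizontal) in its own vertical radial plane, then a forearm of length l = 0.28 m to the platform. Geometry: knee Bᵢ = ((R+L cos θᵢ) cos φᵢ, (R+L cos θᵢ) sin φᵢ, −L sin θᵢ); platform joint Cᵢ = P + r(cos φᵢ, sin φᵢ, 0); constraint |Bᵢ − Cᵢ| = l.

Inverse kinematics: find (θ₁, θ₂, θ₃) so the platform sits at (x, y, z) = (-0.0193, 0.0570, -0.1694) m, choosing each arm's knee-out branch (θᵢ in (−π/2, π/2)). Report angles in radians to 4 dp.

rotate P by −φ1: (-0.0193, 0.0570, -0.1694)
  e−x'=0.2293;  (l²−L²−(e−x')²−y'²−z²)/2L = -0.0806
  θ1 = atan2(B,A) + arccos(C/0.2851) = 1.2212
φ2=120.0° → target in arm frame (0.0590, -0.0118)
  A cos θ + B sin θ = C:  0.1510·cos θ + -0.1694·sin θ = 0.0838
  θ2 = atan2(B,A) + arccos(C/0.2269) = 0.3496
rotate P by −φ3: (-0.0397, -0.0452, -0.1694)
  e−x'=0.2497;  (l²−L²−(e−x')²−y'²−z²)/2L = -0.1235
  θ3 = atan2(B,A) + arccos(C/0.3018) = 1.3963

θ₁ = 1.2212, θ₂ = 0.3496, θ₃ = 1.3963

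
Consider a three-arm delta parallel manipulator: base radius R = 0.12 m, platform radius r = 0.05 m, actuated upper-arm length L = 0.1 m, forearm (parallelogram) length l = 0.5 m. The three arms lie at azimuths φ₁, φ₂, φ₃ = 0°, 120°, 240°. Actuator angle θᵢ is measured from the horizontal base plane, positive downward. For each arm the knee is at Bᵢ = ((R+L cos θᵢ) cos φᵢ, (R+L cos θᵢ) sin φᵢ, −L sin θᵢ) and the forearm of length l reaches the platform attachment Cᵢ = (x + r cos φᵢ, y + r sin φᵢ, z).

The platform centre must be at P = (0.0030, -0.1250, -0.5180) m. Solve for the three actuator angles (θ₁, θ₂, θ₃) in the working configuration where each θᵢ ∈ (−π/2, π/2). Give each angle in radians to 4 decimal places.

θ₁ = 0.6108, θ₂ = 0.9597, θ₃ = 0.2618

arm 1 (φ=0.0°): x'=0.0030, y'=-0.1250
  A cos θ + B sin θ = C:  0.0670·cos θ + -0.5180·sin θ = -0.2422
  √(A²+B²)=0.5223;  θ1 = -1.4422+2.0529 ≈ 0.6108
arm 2 (φ=120.0°): x'=-0.1098, y'=0.0599
  e−x'=0.1798;  (l²−L²−(e−x')²−y'²−z²)/2L = -0.3211
  θ2 = atan2(B,A) + arccos(C/0.5483) = 0.9597
arm 3 (φ=240.0°): x'=0.1068, y'=0.0651
  A=-0.0368, B=-0.5180, C=(l²−L²−A²−y'²−z²)/(2L)=-0.1696
  γ=atan2(-0.5180,-0.0368)=-1.6416;  ψ=arccos(-0.3265)=1.9034;  θ3=γ+ψ≈0.2618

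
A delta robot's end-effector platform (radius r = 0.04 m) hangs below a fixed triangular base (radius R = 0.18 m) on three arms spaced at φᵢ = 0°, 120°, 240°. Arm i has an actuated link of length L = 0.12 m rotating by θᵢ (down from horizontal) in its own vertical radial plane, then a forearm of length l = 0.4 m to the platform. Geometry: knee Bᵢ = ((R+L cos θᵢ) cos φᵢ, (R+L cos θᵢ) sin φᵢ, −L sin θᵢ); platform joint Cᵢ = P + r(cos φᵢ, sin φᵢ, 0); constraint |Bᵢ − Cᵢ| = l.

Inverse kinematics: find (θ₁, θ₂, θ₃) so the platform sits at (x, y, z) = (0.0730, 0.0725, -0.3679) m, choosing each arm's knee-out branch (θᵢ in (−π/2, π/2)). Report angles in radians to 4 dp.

φ1=0.0° → target in arm frame (0.0730, 0.0725)
  A=0.0670, B=-0.3679, C=(l²−L²−A²−y'²−z²)/(2L)=0.0021
  θ1 = atan2(B,A) + arccos(C/0.3740) = 0.1745
rotate P by −φ2: (0.0263, -0.0995, -0.3679)
  e−x'=0.1137;  (l²−L²−(e−x')²−y'²−z²)/2L = -0.0524
  θ2 = atan2(B,A) + arccos(C/0.3851) = 0.4363
φ3=240.0° → target in arm frame (-0.0993, 0.0270)
  e−x'=0.2393;  (l²−L²−(e−x')²−y'²−z²)/2L = -0.1989
  γ=atan2(-0.3679,0.2393)=-0.9941;  ψ=arccos(-0.4532)=2.0412;  θ3=γ+ψ≈1.0470

θ₁ = 0.1745, θ₂ = 0.4363, θ₃ = 1.0470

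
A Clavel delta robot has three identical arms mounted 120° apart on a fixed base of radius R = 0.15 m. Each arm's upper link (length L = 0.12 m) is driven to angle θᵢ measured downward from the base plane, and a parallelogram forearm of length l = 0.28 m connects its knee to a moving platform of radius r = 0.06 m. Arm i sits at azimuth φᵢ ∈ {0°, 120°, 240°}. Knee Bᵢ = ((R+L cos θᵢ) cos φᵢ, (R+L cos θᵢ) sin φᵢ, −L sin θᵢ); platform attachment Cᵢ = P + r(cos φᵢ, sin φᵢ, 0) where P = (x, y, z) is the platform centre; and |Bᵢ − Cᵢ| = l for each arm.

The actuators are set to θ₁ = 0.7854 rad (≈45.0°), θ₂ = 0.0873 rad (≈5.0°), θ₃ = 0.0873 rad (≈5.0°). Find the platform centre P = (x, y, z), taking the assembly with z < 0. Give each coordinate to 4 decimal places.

(-0.0699, 0.0000, -0.2208)

S1 = (0.1749·cos0.0°, 0.1749·sin0.0°, -0.0849) = (0.1749, 0.0000, -0.0849)
S2 = (0.2095·cos120.0°, 0.2095·sin120.0°, -0.0105) = (-0.1048, 0.1815, -0.0105)
S3 = (0.2095·cos240.0°, 0.2095·sin240.0°, -0.0105) = (-0.1048, -0.1815, -0.0105)
eliminate P² terms by subtracting sphere 1 from 2 and 3
[-0.5592 0.3629 0.1488]·P = 0.0062;  [-0.5592 -0.3629 0.1488]·P = 0.0062
det = 0.4059;  x = -0.0112+0.2660z,  y = 0.0000+0.0000z
sphere 1 gives Az²+Bz+C=0 with A=1.0708, B=0.0707, C=-0.0366;  B²−4AC=0.1618;  roots -0.2208, 0.1548;  negative root z = -0.2208
x = -0.0699, y = 0.0000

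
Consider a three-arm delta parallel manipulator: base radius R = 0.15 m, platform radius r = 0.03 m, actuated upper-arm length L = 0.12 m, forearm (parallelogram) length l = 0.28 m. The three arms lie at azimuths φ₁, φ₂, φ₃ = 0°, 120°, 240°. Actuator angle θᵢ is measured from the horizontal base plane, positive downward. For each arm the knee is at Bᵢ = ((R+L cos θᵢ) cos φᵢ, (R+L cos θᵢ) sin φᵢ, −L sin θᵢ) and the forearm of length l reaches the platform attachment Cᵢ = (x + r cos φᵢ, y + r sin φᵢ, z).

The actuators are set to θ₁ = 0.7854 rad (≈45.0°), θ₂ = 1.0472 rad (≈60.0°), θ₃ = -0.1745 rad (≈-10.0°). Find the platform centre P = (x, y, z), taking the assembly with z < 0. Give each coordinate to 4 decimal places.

(-0.0245, -0.0919, -0.2166)

arm 1 at φ=0.0°: (R−r)+L cos θ1 = 0.2049;  O1 = (0.2049, 0.0000, -0.0849)
φ2=120.0°: virtual centre (-0.0900, 0.1559, -0.1039), radius l
arm 3 at φ=240.0°: (R−r)+L cos θ3 = 0.2382;  O3 = (-0.1191, -0.2063, 0.0208)
|O₂|²−|O₁|² = -0.0060;  |O₃|²−|O₁|² = 0.0080
[-0.5897 0.3118 -0.0381]·P = -0.0060;  [-0.6479 -0.4125 0.2114]·P = 0.0080
Cramer: x(z) = -0.0001+0.1127z;  y(z) = -0.0193+0.3354z
quadratic in z: (1.1252)z²+(0.1106)z+(-0.0288)=0, √Δ=0.3768 → z ∈ {-0.2166, 0.1183}; z = -0.2166 (taking z<0)
x = -0.0245, y = -0.0919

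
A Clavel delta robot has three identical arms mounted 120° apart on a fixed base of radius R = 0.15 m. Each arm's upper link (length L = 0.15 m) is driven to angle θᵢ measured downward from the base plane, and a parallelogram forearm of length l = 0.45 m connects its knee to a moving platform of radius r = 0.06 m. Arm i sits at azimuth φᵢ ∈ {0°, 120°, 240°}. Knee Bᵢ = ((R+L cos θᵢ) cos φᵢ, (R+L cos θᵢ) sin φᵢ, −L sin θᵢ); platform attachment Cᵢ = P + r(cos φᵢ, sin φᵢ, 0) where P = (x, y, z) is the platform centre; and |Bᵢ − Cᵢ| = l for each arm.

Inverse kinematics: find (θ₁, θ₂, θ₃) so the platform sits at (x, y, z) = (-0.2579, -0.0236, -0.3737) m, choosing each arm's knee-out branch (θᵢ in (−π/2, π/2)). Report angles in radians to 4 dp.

rotate P by −φ1: (-0.2579, -0.0236, -0.3737)
  A cos θ + B sin θ = C:  0.3479·cos θ + -0.3737·sin θ = -0.2708
  θ1 = atan2(B,A) + arccos(C/0.5106) = 1.3087
arm 2 (φ=120.0°): x'=0.1085, y'=0.2351
  A=-0.0185, B=-0.3737, C=(l²−L²−A²−y'²−z²)/(2L)=-0.0510
  γ=atan2(-0.3737,-0.0185)=-1.6203;  ψ=arccos(-0.1362)=1.7074;  θ2=γ+ψ≈0.0871
arm 3 (φ=240.0°): x'=0.1494, y'=-0.2115
  A=-0.0594, B=-0.3737, C=(l²−L²−A²−y'²−z²)/(2L)=-0.0264
  √(A²+B²)=0.3784;  θ3 = -1.7284+1.6407 ≈ -0.0877

θ₁ = 1.3087, θ₂ = 0.0871, θ₃ = -0.0877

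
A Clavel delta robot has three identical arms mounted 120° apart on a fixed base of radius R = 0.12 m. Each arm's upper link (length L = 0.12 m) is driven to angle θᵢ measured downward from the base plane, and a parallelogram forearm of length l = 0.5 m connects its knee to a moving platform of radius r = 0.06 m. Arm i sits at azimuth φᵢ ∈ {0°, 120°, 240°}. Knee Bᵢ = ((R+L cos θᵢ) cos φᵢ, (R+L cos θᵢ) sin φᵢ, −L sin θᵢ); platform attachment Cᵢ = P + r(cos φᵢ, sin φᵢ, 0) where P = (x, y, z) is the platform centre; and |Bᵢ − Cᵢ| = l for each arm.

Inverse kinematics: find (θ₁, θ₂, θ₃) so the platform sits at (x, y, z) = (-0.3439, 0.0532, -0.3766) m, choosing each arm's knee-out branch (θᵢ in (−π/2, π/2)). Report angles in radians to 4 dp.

φ1=0.0° → target in arm frame (-0.3439, 0.0532)
  A=0.4039, B=-0.3766, C=(l²−L²−A²−y'²−z²)/(2L)=-0.3008
  θ1 = atan2(B,A) + arccos(C/0.5522) = 1.3964
φ2=120.0° → target in arm frame (0.2180, 0.2712)
  e−x'=-0.1580;  (l²−L²−(e−x')²−y'²−z²)/2L = -0.0198
  θ2 = atan2(B,A) + arccos(C/0.4084) = -0.3487
φ3=240.0° → target in arm frame (0.1259, -0.3244)
  e−x'=-0.0659;  (l²−L²−(e−x')²−y'²−z²)/2L = -0.0659
  √(A²+B²)=0.3823;  θ3 = -1.7440+1.7441 ≈ 0.0001

θ₁ = 1.3964, θ₂ = -0.3487, θ₃ = 0.0001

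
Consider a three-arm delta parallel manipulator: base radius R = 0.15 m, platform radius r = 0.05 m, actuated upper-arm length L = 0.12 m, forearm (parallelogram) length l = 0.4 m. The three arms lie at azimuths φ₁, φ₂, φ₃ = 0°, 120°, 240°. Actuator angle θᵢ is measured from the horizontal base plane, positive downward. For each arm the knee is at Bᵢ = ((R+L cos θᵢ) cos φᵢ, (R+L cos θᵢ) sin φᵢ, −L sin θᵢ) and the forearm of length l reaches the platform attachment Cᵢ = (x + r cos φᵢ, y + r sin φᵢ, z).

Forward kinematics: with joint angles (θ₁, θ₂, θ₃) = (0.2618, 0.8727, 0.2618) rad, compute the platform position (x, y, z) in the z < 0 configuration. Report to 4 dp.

(0.0478, -0.0829, -0.3845)

arm 1 at φ=0.0°: (R−r)+L cos θ1 = 0.2159;  O1 = (0.2159, 0.0000, -0.0311)
arm 2 at φ=120.0°: (R−r)+L cos θ2 = 0.1771;  O2 = (-0.0886, 0.1534, -0.0919)
φ3=240.0°: virtual centre (-0.1080, -0.1870, -0.0311), radius l
|O₂|²−|O₁|² = -0.0078;  |O₃|²−|O₁|² = 0.0000
linear system: -0.6090x+0.3068y = -0.0078−-0.1217z; -0.6477x+-0.3740y = 0.0000−0.0000z
det = 0.4265;  x = 0.0068+-0.1068z,  y = -0.0118+0.1849z
sphere 1 gives Az²+Bz+C=0 with A=1.0456, B=0.1024, C=-0.1152;  B²−4AC=0.4922;  roots -0.3845, 0.2865;  negative root z = -0.3845
x = 0.0478, y = -0.0829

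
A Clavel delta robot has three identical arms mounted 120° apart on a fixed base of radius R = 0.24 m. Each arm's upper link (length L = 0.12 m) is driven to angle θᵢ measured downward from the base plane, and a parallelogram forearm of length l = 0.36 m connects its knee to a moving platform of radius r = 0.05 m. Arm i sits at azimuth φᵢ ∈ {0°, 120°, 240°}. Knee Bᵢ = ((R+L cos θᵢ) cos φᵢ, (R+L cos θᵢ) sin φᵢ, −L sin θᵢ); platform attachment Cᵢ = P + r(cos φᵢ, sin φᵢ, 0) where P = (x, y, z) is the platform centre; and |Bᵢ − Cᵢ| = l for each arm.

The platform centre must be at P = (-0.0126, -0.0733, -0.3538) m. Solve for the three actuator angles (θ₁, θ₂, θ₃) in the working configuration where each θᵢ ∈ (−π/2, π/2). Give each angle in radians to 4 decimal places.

θ₁ = 1.1343, θ₂ = 1.3965, θ₃ = 0.6111

φ1=0.0° → target in arm frame (-0.0126, -0.0733)
  A cos θ + B sin θ = C:  0.2026·cos θ + -0.3538·sin θ = -0.2350
  √(A²+B²)=0.4077;  θ1 = -1.0507+2.1850 ≈ 1.1343
φ2=120.0° → target in arm frame (-0.0572, 0.0476)
  e−x'=0.2472;  (l²−L²−(e−x')²−y'²−z²)/2L = -0.3056
  θ2 = atan2(B,A) + arccos(C/0.4316) = 1.3965
φ3=240.0° → target in arm frame (0.0698, 0.0257)
  A cos θ + B sin θ = C:  0.1202·cos θ + -0.3538·sin θ = -0.1045
  √(A²+B²)=0.3737;  θ3 = -1.2432+1.8544 ≈ 0.6111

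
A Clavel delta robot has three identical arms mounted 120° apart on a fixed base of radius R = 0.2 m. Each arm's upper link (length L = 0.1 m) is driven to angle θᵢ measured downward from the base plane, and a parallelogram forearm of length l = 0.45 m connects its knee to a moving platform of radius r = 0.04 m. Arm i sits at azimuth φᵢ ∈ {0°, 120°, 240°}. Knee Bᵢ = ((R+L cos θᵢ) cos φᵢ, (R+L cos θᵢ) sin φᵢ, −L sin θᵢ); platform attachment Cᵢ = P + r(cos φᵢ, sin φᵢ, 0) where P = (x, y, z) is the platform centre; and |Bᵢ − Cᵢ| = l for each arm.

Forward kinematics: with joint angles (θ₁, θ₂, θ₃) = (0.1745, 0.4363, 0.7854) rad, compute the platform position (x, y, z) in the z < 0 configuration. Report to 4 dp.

centre 1 = (0.2585·cos0.0°, 0.2585·sin0.0°, -0.0174) = (0.2585, 0.0000, -0.0174)
arm 2 at φ=120.0°: ρ2 = 0.2506;  centre 2 = (-0.1253, 0.2171, -0.0423)
φ3=240.0°: virtual centre (-0.1154, -0.1998, -0.0707), radius l
eliminate P² terms by subtracting sphere 1 from 2 and 3
[-0.7676 0.4341 -0.0498]·P = -0.0025;  [-0.7477 -0.3996 -0.1067]·P = -0.0089
det = 0.6313;  x = 0.0077+-0.1049z,  y = 0.0078+-0.0708z
sphere 1 gives Az²+Bz+C=0 with A=1.0160, B=0.0862, C=-0.1392;  B²−4AC=0.5733;  roots -0.4151, 0.3302;  negative root z = -0.4151
x = 0.0512, y = 0.0372

(0.0512, 0.0372, -0.4151)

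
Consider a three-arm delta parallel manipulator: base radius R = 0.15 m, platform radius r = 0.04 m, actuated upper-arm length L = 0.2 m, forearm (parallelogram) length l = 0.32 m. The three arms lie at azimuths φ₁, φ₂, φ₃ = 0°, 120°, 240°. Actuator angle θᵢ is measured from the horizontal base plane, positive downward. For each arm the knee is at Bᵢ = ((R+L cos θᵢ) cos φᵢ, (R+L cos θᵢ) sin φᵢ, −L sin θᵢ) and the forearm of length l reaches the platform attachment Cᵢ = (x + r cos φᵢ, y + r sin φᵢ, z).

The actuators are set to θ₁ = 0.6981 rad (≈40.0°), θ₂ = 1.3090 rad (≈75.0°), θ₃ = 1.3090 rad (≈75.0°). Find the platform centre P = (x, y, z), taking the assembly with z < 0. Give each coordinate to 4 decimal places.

arm 1 at φ=0.0°: (R−r)+L cos θ1 = 0.2632;  centre 1 = (0.2632, 0.0000, -0.1286)
centre 2 = (0.1618·cos120.0°, 0.1618·sin120.0°, -0.1932) = (-0.0809, 0.1401, -0.1932)
arm 3 at φ=240.0°: (R−r)+L cos θ3 = 0.1618;  centre 3 = (-0.0809, -0.1401, -0.1932)
eliminate P² terms by subtracting sphere 1 from 2 and 3
plane₁₂: -0.6882x+0.2802y+-0.1293z = -0.0223
det = 0.3856;  x = 0.0324+-0.1878z,  y = 0.0000+0.0000z
into |P−centre ₁|² = l²: 1.0353z² + 0.3438z + -0.0326 = 0;  Δ = 0.2533;  z = -0.4091 or 0.0770 → z<0 root = -0.4091
x = 0.1093, y = 0.0000

(0.1093, 0.0000, -0.4091)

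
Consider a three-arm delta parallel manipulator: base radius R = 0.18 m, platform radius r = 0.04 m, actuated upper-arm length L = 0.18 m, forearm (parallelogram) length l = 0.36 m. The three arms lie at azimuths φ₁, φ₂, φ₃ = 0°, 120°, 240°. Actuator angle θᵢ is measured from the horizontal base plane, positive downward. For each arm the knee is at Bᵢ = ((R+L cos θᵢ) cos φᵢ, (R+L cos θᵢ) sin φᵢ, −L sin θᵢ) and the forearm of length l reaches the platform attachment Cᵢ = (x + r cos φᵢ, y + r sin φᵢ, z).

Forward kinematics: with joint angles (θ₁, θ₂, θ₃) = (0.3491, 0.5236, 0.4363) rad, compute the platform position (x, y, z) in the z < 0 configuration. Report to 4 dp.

(0.0156, -0.0093, -0.2698)

O1 = (0.3091·cos0.0°, 0.3091·sin0.0°, -0.0616) = (0.3091, 0.0000, -0.0616)
arm 2 at φ=120.0°: (R−r)+L cos θ2 = 0.2959;  O2 = (-0.1479, 0.2562, -0.0900)
O3 = (0.3031·cos240.0°, 0.3031·sin240.0°, -0.0761) = (-0.1516, -0.2625, -0.0761)
|O₂|²−|O₁|² = -0.0037;  |O₃|²−|O₁|² = -0.0017
linear system: -0.9142x+0.5125y = -0.0037−-0.0569z; -0.9214x+-0.5251y = -0.0017−-0.0290z
det = 0.9522;  x = 0.0030+-0.0470z,  y = -0.0020+0.0272z
sphere 1 gives Az²+Bz+C=0 with A=1.0029, B=0.1518, C=-0.0321;  B²−4AC=0.1516;  roots -0.2698, 0.1185;  negative root z = -0.2698
x = 0.0156, y = -0.0093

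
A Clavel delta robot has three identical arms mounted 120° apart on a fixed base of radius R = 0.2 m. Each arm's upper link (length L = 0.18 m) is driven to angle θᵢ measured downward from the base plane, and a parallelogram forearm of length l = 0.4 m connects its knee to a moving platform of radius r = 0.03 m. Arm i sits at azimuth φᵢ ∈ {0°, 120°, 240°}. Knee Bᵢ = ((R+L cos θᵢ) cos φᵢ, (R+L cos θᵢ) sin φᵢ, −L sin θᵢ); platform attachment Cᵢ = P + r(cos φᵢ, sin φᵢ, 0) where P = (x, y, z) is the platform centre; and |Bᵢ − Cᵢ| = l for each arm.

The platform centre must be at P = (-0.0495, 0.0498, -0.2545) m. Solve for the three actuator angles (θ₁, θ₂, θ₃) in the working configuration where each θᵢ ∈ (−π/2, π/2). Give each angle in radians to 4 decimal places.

arm 1 (φ=0.0°): x'=-0.0495, y'=0.0498
  A=0.2195, B=-0.2545, C=(l²−L²−A²−y'²−z²)/(2L)=0.0338
  γ=atan2(-0.2545,0.2195)=-0.8591;  ψ=arccos(0.1006)=1.4700;  θ1=γ+ψ≈0.6109
arm 2 (φ=120.0°): x'=0.0679, y'=0.0180
  A cos θ + B sin θ = C:  0.1021·cos θ + -0.2545·sin θ = 0.1447
  θ2 = atan2(B,A) + arccos(C/0.2742) = -0.1741
arm 3 (φ=240.0°): x'=-0.0184, y'=-0.0678
  A cos θ + B sin θ = C:  0.1884·cos θ + -0.2545·sin θ = 0.0632
  √(A²+B²)=0.3166;  θ3 = -0.9336+1.3699 ≈ 0.4363

θ₁ = 0.6109, θ₂ = -0.1741, θ₃ = 0.4363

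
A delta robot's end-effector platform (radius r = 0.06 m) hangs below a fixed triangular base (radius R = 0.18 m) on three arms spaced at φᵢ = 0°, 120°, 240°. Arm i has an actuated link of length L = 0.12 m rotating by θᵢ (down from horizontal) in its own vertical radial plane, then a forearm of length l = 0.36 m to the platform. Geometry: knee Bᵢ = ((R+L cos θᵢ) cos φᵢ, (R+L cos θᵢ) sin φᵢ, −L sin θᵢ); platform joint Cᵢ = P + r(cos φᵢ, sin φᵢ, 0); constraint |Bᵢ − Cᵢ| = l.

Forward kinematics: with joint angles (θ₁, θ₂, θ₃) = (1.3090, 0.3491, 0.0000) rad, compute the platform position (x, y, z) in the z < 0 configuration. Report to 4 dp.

O1 = (0.1511·cos0.0°, 0.1511·sin0.0°, -0.1159) = (0.1511, 0.0000, -0.1159)
arm 2 at φ=120.0°: e+L cos θ2 = 0.2328;  O2 = (-0.1164, 0.2016, -0.0410)
arm 3 at φ=240.0°: e+L cos θ3 = 0.2400;  O3 = (-0.1200, -0.2078, 0.0000)
eliminate P² terms by subtracting sphere 1 from 2 and 3
plane₁₂: -0.5349x+0.4032y+0.1497z = 0.0196
Cramer: x(z) = -0.0380+0.3531z;  y(z) = -0.0018+0.0971z
sphere 1 gives Az²+Bz+C=0 with A=1.1341, B=0.0979, C=-0.0804;  B²−4AC=0.3744;  roots -0.3129, 0.2266;  negative root z = -0.3129
x = -0.1485, y = -0.0322

(-0.1485, -0.0322, -0.3129)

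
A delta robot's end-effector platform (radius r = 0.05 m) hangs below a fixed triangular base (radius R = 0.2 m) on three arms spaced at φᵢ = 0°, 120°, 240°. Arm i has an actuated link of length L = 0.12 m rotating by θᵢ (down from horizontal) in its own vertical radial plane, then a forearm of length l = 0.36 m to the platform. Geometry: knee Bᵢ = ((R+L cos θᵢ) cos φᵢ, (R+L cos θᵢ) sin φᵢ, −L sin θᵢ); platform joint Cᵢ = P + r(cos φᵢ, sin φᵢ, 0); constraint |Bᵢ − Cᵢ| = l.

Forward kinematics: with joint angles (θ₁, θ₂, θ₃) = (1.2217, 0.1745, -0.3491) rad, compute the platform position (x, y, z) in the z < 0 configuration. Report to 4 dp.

arm 1 at φ=0.0°: (R−r)+L cos θ1 = 0.1910;  O1 = (0.1910, 0.0000, -0.1128)
φ2=120.0°: virtual centre (-0.1341, 0.2322, -0.0208), radius l
φ3=240.0°: virtual centre (-0.1314, -0.2276, 0.0410), radius l
eliminate P² terms by subtracting sphere 1 from 2 and 3
[-0.6503 0.4645 0.1839]·P = 0.0231;  [-0.6449 -0.4551 0.3076]·P = 0.0215
det = 0.5955;  x = -0.0345+0.3805z,  y = 0.0016+0.1368z
into |P−O₁|² = l²: 1.1635z² + 0.0543z + -0.0660 = 0;  Δ = 0.3102;  z = -0.2627 or 0.2160 → z<0 root = -0.2627
x = -0.1344, y = -0.0344

(-0.1344, -0.0344, -0.2627)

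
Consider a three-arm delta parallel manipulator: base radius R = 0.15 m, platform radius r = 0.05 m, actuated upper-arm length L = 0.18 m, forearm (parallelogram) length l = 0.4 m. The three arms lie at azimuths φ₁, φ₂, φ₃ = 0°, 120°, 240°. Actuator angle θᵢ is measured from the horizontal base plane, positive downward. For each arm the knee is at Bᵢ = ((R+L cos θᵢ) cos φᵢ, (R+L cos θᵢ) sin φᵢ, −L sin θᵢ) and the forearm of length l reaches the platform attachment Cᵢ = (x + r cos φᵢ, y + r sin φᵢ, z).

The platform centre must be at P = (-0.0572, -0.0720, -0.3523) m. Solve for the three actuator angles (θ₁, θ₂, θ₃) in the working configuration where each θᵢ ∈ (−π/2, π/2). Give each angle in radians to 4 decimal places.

φ1=0.0° → target in arm frame (-0.0572, -0.0720)
  e−x'=0.1572;  (l²−L²−(e−x')²−y'²−z²)/2L = -0.0734
  γ=atan2(-0.3523,0.1572)=-1.1511;  ψ=arccos(-0.1902)=1.7621;  θ1=γ+ψ≈0.6110
rotate P by −φ2: (-0.0338, 0.0855, -0.3523)
  e−x'=0.1338;  (l²−L²−(e−x')²−y'²−z²)/2L = -0.0603
  √(A²+B²)=0.3768;  θ2 = -1.2079+1.7316 ≈ 0.5237
φ3=240.0° → target in arm frame (0.0910, -0.0135)
  A cos θ + B sin θ = C:  0.0090·cos θ + -0.3523·sin θ = 0.0089
  √(A²+B²)=0.3524;  θ3 = -1.5451+1.5454 ≈ 0.0003

θ₁ = 0.6110, θ₂ = 0.5237, θ₃ = 0.0003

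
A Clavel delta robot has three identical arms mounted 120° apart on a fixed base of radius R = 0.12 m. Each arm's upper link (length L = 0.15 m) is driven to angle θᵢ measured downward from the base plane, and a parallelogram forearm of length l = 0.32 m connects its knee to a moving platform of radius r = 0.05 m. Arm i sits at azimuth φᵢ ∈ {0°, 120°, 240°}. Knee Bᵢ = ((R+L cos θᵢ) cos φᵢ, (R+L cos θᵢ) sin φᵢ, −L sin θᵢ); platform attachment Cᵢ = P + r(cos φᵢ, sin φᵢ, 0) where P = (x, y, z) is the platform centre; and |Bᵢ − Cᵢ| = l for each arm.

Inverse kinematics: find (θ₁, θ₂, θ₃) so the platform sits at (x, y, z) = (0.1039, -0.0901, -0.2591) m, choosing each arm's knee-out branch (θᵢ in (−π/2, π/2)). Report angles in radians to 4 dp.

θ₁ = -0.1748, θ₂ = 0.9597, θ₃ = 0.2619

φ1=0.0° → target in arm frame (0.1039, -0.0901)
  A cos θ + B sin θ = C:  -0.0339·cos θ + -0.2591·sin θ = 0.0117
  γ=atan2(-0.2591,-0.0339)=-1.7009;  ψ=arccos(0.0446)=1.5261;  θ1=γ+ψ≈-0.1748
rotate P by −φ2: (-0.1300, -0.0449, -0.2591)
  e−x'=0.2000;  (l²−L²−(e−x')²−y'²−z²)/2L = -0.0975
  θ2 = atan2(B,A) + arccos(C/0.3273) = 0.9597
rotate P by −φ3: (0.0261, 0.1350, -0.2591)
  A cos θ + B sin θ = C:  0.0439·cos θ + -0.2591·sin θ = -0.0246
  √(A²+B²)=0.2628;  θ3 = -1.4029+1.6647 ≈ 0.2619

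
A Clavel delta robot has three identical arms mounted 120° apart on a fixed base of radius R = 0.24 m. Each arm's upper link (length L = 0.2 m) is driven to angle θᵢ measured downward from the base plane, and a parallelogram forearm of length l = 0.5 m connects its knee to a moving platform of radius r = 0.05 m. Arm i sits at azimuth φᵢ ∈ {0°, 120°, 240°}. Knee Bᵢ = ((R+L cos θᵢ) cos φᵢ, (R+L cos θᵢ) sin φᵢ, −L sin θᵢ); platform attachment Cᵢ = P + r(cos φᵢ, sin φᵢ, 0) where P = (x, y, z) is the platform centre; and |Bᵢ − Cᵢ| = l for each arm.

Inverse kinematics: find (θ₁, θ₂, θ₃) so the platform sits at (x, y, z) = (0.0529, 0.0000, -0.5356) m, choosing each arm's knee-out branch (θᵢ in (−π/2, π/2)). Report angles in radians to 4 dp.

arm 1 (φ=0.0°): x'=0.0529, y'=0.0000
  A=0.1371, B=-0.5356, C=(l²−L²−A²−y'²−z²)/(2L)=-0.2392
  θ1 = atan2(B,A) + arccos(C/0.5529) = 0.6979
φ2=120.0° → target in arm frame (-0.0264, -0.0458)
  A=0.2165, B=-0.5356, C=(l²−L²−A²−y'²−z²)/(2L)=-0.3145
  θ2 = atan2(B,A) + arccos(C/0.5777) = 0.9598
arm 3 (φ=240.0°): x'=-0.0265, y'=0.0458
  A cos θ + B sin θ = C:  0.2165·cos θ + -0.5356·sin θ = -0.3145
  √(A²+B²)=0.5777;  θ3 = -1.1867+2.1466 ≈ 0.9598

θ₁ = 0.6979, θ₂ = 0.9598, θ₃ = 0.9598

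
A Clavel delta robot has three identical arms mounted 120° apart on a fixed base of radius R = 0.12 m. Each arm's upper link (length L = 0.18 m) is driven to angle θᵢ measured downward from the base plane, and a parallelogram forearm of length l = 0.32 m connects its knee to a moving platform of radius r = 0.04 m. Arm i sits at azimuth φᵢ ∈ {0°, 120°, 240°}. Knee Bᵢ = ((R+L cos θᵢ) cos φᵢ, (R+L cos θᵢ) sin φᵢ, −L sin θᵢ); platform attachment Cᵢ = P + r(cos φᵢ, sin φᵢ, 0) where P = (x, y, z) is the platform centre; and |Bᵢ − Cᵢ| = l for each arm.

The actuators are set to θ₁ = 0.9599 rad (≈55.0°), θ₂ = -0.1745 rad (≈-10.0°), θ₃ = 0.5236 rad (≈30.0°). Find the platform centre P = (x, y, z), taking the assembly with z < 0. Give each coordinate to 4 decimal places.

(-0.1109, 0.0724, -0.2506)

arm 1 at φ=0.0°: e+L cos θ1 = 0.1832;  O1 = (0.1832, 0.0000, -0.1474)
φ2=120.0°: virtual centre (-0.1286, 0.2228, 0.0313), radius l
arm 3 at φ=240.0°: e+L cos θ3 = 0.2359;  O3 = (-0.1179, -0.2043, -0.0900)
eliminate P² terms by subtracting sphere 1 from 2 and 3
[-0.6238 0.4456 0.3574]·P = 0.0118;  [-0.6024 -0.4086 0.1149]·P = 0.0084
Cramer: x(z) = -0.0164+0.3769z;  y(z) = 0.0036-0.2745z
sphere 1 gives Az²+Bz+C=0 with A=1.2174, B=0.1424, C=-0.0408;  B²−4AC=0.2189;  roots -0.2506, 0.1337;  negative root z = -0.2506
x = -0.1109, y = 0.0724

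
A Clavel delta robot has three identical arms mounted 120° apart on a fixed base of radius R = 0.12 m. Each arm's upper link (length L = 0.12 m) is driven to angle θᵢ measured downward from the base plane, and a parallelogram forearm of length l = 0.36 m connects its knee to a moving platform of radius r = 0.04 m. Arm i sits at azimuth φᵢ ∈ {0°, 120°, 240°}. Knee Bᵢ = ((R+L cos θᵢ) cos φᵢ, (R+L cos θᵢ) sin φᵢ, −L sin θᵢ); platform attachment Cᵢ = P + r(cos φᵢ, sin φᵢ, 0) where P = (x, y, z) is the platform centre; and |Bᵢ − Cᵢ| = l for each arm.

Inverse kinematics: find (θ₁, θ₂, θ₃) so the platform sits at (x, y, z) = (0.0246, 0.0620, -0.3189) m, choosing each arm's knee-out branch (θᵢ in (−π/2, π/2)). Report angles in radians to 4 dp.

θ₁ = 0.0871, θ₂ = -0.0001, θ₃ = 0.5234

rotate P by −φ1: (0.0246, 0.0620, -0.3189)
  e−x'=0.0554;  (l²−L²−(e−x')²−y'²−z²)/2L = 0.0275
  θ1 = atan2(B,A) + arccos(C/0.3237) = 0.0871
arm 2 (φ=120.0°): x'=0.0414, y'=-0.0523
  e−x'=0.0386;  (l²−L²−(e−x')²−y'²−z²)/2L = 0.0387
  γ=atan2(-0.3189,0.0386)=-1.4503;  ψ=arccos(0.1203)=1.4502;  θ2=γ+ψ≈-0.0001
φ3=240.0° → target in arm frame (-0.0660, -0.0097)
  e−x'=0.1460;  (l²−L²−(e−x')²−y'²−z²)/2L = -0.0329
  √(A²+B²)=0.3507;  θ3 = -1.1415+1.6649 ≈ 0.5234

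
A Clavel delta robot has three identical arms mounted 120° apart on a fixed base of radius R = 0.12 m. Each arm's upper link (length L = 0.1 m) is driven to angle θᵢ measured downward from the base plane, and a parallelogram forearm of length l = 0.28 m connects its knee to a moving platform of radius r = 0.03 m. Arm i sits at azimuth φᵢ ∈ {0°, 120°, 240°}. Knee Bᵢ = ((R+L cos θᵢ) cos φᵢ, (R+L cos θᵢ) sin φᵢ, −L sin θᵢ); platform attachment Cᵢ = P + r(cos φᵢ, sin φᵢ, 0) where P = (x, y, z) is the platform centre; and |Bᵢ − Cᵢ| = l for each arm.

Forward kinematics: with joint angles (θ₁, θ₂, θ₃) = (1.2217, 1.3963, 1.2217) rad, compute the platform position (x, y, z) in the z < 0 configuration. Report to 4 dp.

(0.0091, -0.0158, -0.3487)

S1 = (0.1242·cos0.0°, 0.1242·sin0.0°, -0.0940) = (0.1242, 0.0000, -0.0940)
arm 2 at φ=120.0°: ρ2 = 0.1074;  S2 = (-0.0537, 0.0930, -0.0985)
S3 = (0.1242·cos240.0°, 0.1242·sin240.0°, -0.0940) = (-0.0621, -0.1076, -0.0940)
subtract pairs → two planes through P
linear system: -0.3558x+0.1860y = -0.0030−-0.0090z; -0.3726x+-0.2151y = 0.0000−0.0000z
det = 0.1458;  x = 0.0045+-0.0133z,  y = -0.0077+0.0231z
sphere 1 gives Az²+Bz+C=0 with A=1.0007, B=0.1908, C=-0.0552;  B²−4AC=0.2572;  roots -0.3487, 0.1581;  negative root z = -0.3487
x = 0.0091, y = -0.0158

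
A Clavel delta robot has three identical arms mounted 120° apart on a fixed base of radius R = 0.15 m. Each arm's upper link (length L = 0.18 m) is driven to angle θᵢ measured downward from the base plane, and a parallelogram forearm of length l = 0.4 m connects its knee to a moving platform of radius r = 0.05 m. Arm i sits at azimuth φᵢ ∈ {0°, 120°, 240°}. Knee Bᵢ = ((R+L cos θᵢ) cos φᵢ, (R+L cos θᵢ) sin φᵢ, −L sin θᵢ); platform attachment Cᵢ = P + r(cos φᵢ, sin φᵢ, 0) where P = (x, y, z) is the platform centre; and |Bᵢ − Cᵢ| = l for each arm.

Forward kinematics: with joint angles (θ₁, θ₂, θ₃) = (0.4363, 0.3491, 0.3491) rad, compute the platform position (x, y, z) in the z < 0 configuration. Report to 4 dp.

(-0.0148, 0.0000, -0.3638)

arm 1 at φ=0.0°: (R−r)+L cos θ1 = 0.2631;  S1 = (0.2631, 0.0000, -0.0761)
S2 = (0.2691·cos120.0°, 0.2691·sin120.0°, -0.0616) = (-0.1346, 0.2331, -0.0616)
φ3=240.0°: virtual centre (-0.1346, -0.2331, -0.0616), radius l
subtract pairs → two planes through P
[-0.7954 0.4662 0.0290]·P = 0.0012;  [-0.7954 -0.4662 0.0290]·P = 0.0012
det = 0.7416;  x = -0.0015+0.0365z,  y = 0.0000+0.0000z
quadratic in z: (1.0013)z²+(0.1328)z+(-0.0842)=0, √Δ=0.5956 → z ∈ {-0.3638, 0.2311}; z = -0.3638 (taking z<0)
x = -0.0148, y = 0.0000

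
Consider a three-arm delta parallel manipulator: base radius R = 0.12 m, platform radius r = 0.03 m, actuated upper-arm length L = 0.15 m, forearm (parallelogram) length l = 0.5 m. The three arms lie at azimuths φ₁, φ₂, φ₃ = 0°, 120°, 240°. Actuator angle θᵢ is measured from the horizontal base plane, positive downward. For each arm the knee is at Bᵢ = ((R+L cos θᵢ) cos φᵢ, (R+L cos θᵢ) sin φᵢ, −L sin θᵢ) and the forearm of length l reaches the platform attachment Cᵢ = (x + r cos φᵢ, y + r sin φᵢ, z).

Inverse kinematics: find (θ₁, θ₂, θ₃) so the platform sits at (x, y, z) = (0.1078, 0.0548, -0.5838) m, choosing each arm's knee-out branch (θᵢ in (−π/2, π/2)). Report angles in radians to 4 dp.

rotate P by −φ1: (0.1078, 0.0548, -0.5838)
  A=-0.0178, B=-0.5838, C=(l²−L²−A²−y'²−z²)/(2L)=-0.3888
  γ=atan2(-0.5838,-0.0178)=-1.6013;  ψ=arccos(-0.6657)=2.2992;  θ1=γ+ψ≈0.6979
arm 2 (φ=120.0°): x'=-0.0064, y'=-0.1208
  A=0.0964, B=-0.5838, C=(l²−L²−A²−y'²−z²)/(2L)=-0.4574
  √(A²+B²)=0.5917;  θ2 = -1.4071+2.4542 ≈ 1.0472
rotate P by −φ3: (-0.1014, 0.0660, -0.5838)
  A=0.1914, B=-0.5838, C=(l²−L²−A²−y'²−z²)/(2L)=-0.5143
  √(A²+B²)=0.6144;  θ3 = -1.2541+2.5628 ≈ 1.3088

θ₁ = 0.6979, θ₂ = 1.0472, θ₃ = 1.3088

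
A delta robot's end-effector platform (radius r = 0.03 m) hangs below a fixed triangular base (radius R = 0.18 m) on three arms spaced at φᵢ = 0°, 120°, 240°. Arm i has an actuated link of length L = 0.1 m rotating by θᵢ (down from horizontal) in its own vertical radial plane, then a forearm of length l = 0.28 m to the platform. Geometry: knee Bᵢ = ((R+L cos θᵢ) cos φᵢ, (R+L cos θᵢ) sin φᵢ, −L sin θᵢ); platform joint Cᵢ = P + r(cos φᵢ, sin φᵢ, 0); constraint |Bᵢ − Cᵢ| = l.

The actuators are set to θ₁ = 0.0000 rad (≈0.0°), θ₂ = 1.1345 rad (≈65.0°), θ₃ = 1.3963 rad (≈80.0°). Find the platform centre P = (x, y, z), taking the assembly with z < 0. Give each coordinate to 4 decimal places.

(0.0965, 0.0217, -0.2332)

arm 1 at φ=0.0°: e+L cos θ1 = 0.2500;  O1 = (0.2500, 0.0000, 0.0000)
φ2=120.0°: virtual centre (-0.0961, 0.1665, -0.0906), radius l
φ3=240.0°: virtual centre (-0.0837, -0.1449, -0.0985), radius l
eliminate P² terms by subtracting sphere 1 from 2 and 3
[-0.6923 0.3330 -0.1813]·P = -0.0173;  [-0.6674 -0.2899 -0.1970]·P = -0.0248
Cramer: x(z) = 0.0314-0.2793z;  y(z) = 0.0132-0.0364z
quadratic in z: (1.0794)z²+(0.1212)z+(-0.0304)=0, √Δ=0.3822 → z ∈ {-0.2332, 0.1209}; z = -0.2332 (taking z<0)
x = 0.0965, y = 0.0217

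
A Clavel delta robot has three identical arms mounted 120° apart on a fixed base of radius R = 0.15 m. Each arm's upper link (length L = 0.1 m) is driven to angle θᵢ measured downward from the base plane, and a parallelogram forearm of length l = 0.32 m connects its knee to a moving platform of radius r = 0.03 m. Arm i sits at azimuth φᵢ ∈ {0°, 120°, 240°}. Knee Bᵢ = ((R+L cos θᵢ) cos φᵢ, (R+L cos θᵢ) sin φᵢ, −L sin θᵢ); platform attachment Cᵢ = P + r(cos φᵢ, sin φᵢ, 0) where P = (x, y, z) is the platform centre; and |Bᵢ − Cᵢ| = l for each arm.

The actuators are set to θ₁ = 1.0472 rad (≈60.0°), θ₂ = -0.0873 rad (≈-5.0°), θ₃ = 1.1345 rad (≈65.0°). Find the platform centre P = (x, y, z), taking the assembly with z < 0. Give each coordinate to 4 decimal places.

φ1=0.0°: virtual centre (0.1700, 0.0000, -0.0866), radius l
φ2=120.0°: virtual centre (-0.1098, 0.1902, 0.0087), radius l
O3 = (0.1623·cos240.0°, 0.1623·sin240.0°, -0.0906) = (-0.0811, -0.1405, -0.0906)
subtract pairs → two planes through P
[-0.5596 0.3804 0.1906]·P = 0.0119;  [-0.5023 -0.2810 -0.0081]·P = -0.0019
Cramer: x(z) = -0.0076+0.1450z;  y(z) = 0.0202-0.2878z
sphere 1 gives Az²+Bz+C=0 with A=1.1039, B=0.1101, C=-0.0630;  B²−4AC=0.2901;  roots -0.2938, 0.1941;  negative root z = -0.2938
x = -0.0502, y = 0.1047

(-0.0502, 0.1047, -0.2938)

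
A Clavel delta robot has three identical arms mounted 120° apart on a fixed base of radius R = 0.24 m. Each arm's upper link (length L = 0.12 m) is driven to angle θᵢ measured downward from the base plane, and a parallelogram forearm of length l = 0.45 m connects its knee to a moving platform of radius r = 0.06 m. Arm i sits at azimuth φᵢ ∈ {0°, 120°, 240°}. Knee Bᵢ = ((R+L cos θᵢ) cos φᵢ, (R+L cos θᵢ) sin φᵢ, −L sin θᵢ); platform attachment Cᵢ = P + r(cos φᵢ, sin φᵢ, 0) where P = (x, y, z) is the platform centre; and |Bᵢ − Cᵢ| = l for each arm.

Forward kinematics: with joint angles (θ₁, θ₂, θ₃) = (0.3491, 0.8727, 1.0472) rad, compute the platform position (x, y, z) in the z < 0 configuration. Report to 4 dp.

arm 1 at φ=0.0°: e+L cos θ1 = 0.2928;  centre 1 = (0.2928, 0.0000, -0.0410)
arm 2 at φ=120.0°: e+L cos θ2 = 0.2571;  centre 2 = (-0.1286, 0.2227, -0.0919)
arm 3 at φ=240.0°: e+L cos θ3 = 0.2400;  centre 3 = (-0.1200, -0.2078, -0.1039)
|centre ₂|²−|centre ₁|² = -0.0128;  |centre ₃|²−|centre ₁|² = -0.0190
linear system: -0.8427x+0.4454y = -0.0128−-0.1018z; -0.8255x+-0.4157y = -0.0190−-0.1258z
det = 0.7179;  x = 0.0192+-0.1369z,  y = 0.0075+-0.0306z
sphere 1 gives Az²+Bz+C=0 with A=1.0197, B=0.1565, C=-0.1259;  B²−4AC=0.5381;  roots -0.4365, 0.2829;  negative root z = -0.4365
x = 0.0790, y = 0.0209

(0.0790, 0.0209, -0.4365)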